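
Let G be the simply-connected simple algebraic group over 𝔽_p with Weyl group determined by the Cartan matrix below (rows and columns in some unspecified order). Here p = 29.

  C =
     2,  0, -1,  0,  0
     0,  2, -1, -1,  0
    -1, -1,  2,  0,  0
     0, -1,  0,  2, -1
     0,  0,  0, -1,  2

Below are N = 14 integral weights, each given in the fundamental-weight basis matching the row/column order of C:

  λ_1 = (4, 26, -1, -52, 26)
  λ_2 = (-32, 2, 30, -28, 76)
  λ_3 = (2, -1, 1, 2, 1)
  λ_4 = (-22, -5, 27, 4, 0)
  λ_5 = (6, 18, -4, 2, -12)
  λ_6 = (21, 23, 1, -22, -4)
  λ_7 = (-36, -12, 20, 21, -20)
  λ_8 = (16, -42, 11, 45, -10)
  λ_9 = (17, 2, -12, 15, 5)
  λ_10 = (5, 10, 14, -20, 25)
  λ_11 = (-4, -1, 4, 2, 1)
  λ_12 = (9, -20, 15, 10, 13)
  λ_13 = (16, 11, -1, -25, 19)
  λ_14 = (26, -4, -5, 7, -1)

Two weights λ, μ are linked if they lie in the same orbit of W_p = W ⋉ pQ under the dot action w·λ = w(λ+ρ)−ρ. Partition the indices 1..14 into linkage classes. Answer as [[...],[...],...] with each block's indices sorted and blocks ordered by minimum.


Root system A_5: the 5×5 matrix C matches after relabeling.

λ_j+ρ reflected into Ā_29 (⟨·,θ^∨⟩≤29); 5-tuples as given:

  λ_1+ρ ↦ (3, 0, 2, 3, 2) · λ_2+ρ ↦ (3, 0, 2, 3, 2) · λ_3+ρ ↦ (3, 0, 2, 3, 2) · λ_4+ρ ↦ (20, 4, 3, 1, 0) · λ_5+ρ ↦ (4, 8, 3, 8, 3) · λ_6+ρ ↦ (3, 0, 2, 3, 2) · λ_7+ρ ↦ (4, 8, 3, 8, 3) · λ_8+ρ ↦ (5, 0, 12, 8, 4) · λ_9+ρ ↦ (4, 8, 3, 8, 3) · λ_10+ρ ↦ (4, 8, 3, 8, 3) · λ_11+ρ ↦ (3, 0, 2, 3, 2) · λ_12+ρ ↦ (4, 8, 3, 8, 3) · λ_13+ρ ↦ (5, 0, 12, 8, 4) · λ_14+ρ ↦ (20, 4, 3, 1, 0)

The 14 indices split into 4 linkage classes (same alcove rep ⇔ same W_29-dot-orbit):

[[1, 2, 3, 6, 11], [4, 14], [5, 7, 9, 10, 12], [8, 13]]


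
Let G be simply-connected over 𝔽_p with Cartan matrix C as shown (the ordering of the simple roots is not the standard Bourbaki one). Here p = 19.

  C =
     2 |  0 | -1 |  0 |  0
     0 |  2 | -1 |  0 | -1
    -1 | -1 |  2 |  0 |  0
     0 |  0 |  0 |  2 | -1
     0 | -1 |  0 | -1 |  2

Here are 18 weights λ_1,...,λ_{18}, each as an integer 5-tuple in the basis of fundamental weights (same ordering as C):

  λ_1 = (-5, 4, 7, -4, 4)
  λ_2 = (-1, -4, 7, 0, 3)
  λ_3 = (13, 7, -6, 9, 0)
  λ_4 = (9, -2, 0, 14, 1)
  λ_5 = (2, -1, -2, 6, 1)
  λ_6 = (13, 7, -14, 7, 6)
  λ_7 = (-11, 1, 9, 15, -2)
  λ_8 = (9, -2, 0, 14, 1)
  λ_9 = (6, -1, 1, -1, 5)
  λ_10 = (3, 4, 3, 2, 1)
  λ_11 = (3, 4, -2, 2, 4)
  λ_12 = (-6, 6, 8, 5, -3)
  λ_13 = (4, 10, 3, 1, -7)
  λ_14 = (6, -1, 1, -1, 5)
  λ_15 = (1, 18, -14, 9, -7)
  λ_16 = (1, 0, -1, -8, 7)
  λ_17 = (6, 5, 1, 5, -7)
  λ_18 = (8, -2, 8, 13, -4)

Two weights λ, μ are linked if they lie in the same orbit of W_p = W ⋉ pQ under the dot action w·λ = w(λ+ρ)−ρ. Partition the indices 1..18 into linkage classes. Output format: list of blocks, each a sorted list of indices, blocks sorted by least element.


Dynkin diagram of C (from the 8 off-diagonal −1 entries): A_5.

Ā_19 reps of the 18 weights (A_5, coords as presented):

  [1] (4, 5, 4, 3, 2) · [2] (0, 3, 5, 1, 1) · [3] (0, 3, 5, 1, 1) · [4] (2, 1, 0, 7, 1) · [5] (2, 1, 0, 7, 1) · [6] (4, 5, 4, 3, 2) · [7] (2, 1, 0, 7, 1) · [8] (2, 1, 0, 7, 1) · [9] (7, 0, 2, 0, 6) · [10] (4, 5, 4, 3, 2) · [11] (3, 4, 1, 3, 5) · [12] (4, 5, 4, 3, 2) · [13] (4, 5, 4, 3, 2) · [14] (7, 0, 2, 0, 6) · [15] (7, 0, 2, 0, 6) · [16] (2, 1, 0, 7, 1) · [17] (7, 0, 2, 0, 6) · [18] (0, 3, 5, 1, 1)

The 18 indices split into 5 linkage classes (same alcove rep ⇔ same W_19-dot-orbit):

[[1, 6, 10, 12, 13], [2, 3, 18], [4, 5, 7, 8, 16], [9, 14, 15, 17], [11]]


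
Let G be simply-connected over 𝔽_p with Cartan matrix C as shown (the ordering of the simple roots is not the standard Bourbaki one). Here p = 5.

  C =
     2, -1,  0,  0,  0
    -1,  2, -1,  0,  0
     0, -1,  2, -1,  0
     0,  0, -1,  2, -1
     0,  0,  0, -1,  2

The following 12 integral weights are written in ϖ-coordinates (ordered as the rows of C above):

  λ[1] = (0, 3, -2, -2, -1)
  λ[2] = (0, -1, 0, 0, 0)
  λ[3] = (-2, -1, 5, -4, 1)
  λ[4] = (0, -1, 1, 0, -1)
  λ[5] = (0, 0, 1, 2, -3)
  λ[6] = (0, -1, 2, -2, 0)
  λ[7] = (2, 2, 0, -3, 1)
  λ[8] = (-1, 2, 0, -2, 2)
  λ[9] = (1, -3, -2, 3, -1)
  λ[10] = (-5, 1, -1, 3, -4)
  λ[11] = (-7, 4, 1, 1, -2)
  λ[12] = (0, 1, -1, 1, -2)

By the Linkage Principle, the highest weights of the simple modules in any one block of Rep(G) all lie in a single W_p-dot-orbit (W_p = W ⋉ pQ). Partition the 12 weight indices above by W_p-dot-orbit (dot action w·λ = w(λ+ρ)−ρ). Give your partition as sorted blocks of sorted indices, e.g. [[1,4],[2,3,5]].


Root system A_5: the 5×5 matrix C matches after relabeling.

W_5-reps of the 12 weights in Ā_5 (same 5-coord order as C):

    λ_1 → (1, 2, 0, 1, 1)
    λ_2 → (1, 0, 1, 1, 1)
    λ_3 → (1, 0, 2, 2, 0)
    λ_4 → (1, 0, 2, 1, 0)
    λ_5 → (1, 0, 2, 1, 0)
    λ_6 → (1, 0, 2, 1, 0)
    λ_7 → (1, 2, 0, 1, 1)
    λ_8 → (1, 2, 0, 1, 1)
    λ_9 → (1, 0, 2, 1, 0)
    λ_10 → (1, 0, 1, 1, 1)
    λ_11 → (1, 0, 1, 1, 1)
    λ_12 → (1, 2, 0, 1, 1)

4 distinct reps among the 12 weights ⇒ 4 W_5-linkage classes:

[[1, 7, 8, 12], [2, 10, 11], [3], [4, 5, 6, 9]]


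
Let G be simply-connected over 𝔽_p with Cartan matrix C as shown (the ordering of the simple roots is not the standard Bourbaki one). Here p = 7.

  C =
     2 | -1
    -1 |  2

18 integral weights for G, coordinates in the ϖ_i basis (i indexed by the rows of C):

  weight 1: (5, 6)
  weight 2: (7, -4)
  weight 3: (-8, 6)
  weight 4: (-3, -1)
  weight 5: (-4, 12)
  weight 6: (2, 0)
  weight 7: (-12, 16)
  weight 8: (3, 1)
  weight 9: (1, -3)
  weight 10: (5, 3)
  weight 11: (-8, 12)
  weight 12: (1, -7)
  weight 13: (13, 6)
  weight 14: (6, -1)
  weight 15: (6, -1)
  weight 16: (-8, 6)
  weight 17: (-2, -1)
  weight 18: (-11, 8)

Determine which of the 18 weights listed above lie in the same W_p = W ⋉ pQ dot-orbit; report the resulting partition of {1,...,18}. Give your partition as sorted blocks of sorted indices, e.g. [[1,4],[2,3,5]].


Root system A_2: the 2×2 matrix C matches after relabeling.

λ_j+ρ reflected into Ā_7 (⟨·,θ^∨⟩≤7); 2-tuples as given:

  [1] (0, 1)
  [2] (4, 2)
  [3] (7, 0)
  [4] (0, 2)
  [5] (3, 1)
  [6] (3, 1)
  [7] (3, 1)
  [8] (4, 2)
  [9] (0, 2)
  [10] (3, 1)
  [11] (1, 0)
  [12] (4, 2)
  [13] (7, 0)
  [14] (7, 0)
  [15] (7, 0)
  [16] (7, 0)
  [17] (0, 1)
  [18] (4, 2)

Linkage partition of the 18 weights (6 classes, p=7):

[[1, 17], [2, 8, 12, 18], [3, 13, 14, 15, 16], [4, 9], [5, 6, 7, 10], [11]]


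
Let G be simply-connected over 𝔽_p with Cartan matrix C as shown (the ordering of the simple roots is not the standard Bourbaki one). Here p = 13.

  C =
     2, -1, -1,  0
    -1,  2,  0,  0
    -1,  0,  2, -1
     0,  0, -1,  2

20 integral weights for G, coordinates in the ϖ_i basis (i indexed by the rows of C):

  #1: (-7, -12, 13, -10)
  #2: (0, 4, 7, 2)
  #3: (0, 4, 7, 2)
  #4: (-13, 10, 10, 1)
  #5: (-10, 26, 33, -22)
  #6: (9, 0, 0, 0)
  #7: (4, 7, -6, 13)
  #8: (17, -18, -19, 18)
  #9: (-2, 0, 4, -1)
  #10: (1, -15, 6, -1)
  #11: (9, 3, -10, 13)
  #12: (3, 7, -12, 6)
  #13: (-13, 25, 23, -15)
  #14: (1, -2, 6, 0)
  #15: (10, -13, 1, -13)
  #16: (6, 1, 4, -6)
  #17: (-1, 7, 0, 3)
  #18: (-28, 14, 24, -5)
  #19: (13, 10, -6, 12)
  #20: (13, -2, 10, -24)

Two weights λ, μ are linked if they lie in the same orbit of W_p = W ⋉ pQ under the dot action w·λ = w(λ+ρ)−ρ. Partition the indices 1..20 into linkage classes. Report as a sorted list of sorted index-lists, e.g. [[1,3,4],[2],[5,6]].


A_4 Cartan matrix, 4 simple roots permuted; ρ=(1,1,1,1).

W_13-reps of the 20 weights in Ā_13 (same 4-coord order as C):

  λ_1+ρ ↦ (1, 1, 7, 1);  λ_2+ρ ↦ (1, 1, 7, 1);  λ_3+ρ ↦ (1, 1, 7, 1);  λ_4+ρ ↦ (10, 1, 1, 1);  λ_5+ρ ↦ (0, 8, 1, 4);  λ_6+ρ ↦ (10, 1, 1, 1);  λ_7+ρ ↦ (1, 0, 4, 0);  λ_8+ρ ↦ (7, 1, 0, 4);  λ_9+ρ ↦ (1, 0, 4, 0);  λ_10+ρ ↦ (7, 1, 0, 4);  λ_11+ρ ↦ (1, 1, 7, 1);  λ_12+ρ ↦ (7, 1, 0, 4);  λ_13+ρ ↦ (10, 1, 1, 1);  λ_14+ρ ↦ (1, 1, 7, 1);  λ_15+ρ ↦ (10, 1, 1, 1);  λ_16+ρ ↦ (7, 1, 0, 4);  λ_17+ρ ↦ (0, 8, 1, 4);  λ_18+ρ ↦ (1, 1, 7, 4);  λ_19+ρ ↦ (7, 1, 0, 4);  λ_20+ρ ↦ (10, 1, 1, 1)

Partition of {1..20} into 6 W_13-dot-orbits:

[[1, 2, 3, 11, 14], [4, 6, 13, 15, 20], [5, 17], [7, 9], [8, 10, 12, 16, 19], [18]]


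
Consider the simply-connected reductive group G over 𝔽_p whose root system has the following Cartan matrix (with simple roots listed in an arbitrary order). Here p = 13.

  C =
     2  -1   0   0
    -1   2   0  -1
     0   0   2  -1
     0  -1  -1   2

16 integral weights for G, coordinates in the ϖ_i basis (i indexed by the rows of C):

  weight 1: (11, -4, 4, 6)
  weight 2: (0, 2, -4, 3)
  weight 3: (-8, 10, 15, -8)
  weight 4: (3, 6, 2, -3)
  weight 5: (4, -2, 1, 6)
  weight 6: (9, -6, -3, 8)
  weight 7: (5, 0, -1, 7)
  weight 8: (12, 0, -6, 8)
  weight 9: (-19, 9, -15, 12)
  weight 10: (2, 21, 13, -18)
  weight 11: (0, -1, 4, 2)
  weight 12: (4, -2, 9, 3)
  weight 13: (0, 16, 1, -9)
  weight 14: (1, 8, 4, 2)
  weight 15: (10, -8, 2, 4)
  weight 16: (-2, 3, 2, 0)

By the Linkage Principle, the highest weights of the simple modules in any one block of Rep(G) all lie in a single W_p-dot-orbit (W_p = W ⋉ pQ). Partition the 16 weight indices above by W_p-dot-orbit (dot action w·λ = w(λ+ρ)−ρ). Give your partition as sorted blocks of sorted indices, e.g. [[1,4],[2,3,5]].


A_4 Cartan matrix, 4 simple roots permuted; ρ=(1,1,1,1).

λ_j+ρ reflected into Ā_13 (⟨·,θ^∨⟩≤13); 4-tuples as given:

  λ_1+ρ ↦ (1, 3, 3, 1) · λ_2+ρ ↦ (1, 3, 3, 1) · λ_3+ρ ↦ (3, 0, 2, 4) · λ_4+ρ ↦ (4, 5, 1, 2) · λ_5+ρ ↦ (4, 1, 2, 6) · λ_6+ρ ↦ (4, 5, 1, 2) · λ_7+ρ ↦ (4, 1, 2, 6) · λ_8+ρ ↦ (3, 0, 4, 1) · λ_9+ρ ↦ (1, 0, 5, 3) · λ_10+ρ ↦ (1, 3, 3, 1) · λ_11+ρ ↦ (1, 0, 5, 3) · λ_12+ρ ↦ (1, 0, 5, 3) · λ_13+ρ ↦ (4, 5, 1, 2) · λ_14+ρ ↦ (4, 5, 1, 2) · λ_15+ρ ↦ (4, 5, 1, 2) · λ_16+ρ ↦ (1, 3, 3, 1)

Grouping the 16 weights by Ā_13-representative: 6 linkage classes.

[[1, 2, 10, 16], [3], [4, 6, 13, 14, 15], [5, 7], [8], [9, 11, 12]]


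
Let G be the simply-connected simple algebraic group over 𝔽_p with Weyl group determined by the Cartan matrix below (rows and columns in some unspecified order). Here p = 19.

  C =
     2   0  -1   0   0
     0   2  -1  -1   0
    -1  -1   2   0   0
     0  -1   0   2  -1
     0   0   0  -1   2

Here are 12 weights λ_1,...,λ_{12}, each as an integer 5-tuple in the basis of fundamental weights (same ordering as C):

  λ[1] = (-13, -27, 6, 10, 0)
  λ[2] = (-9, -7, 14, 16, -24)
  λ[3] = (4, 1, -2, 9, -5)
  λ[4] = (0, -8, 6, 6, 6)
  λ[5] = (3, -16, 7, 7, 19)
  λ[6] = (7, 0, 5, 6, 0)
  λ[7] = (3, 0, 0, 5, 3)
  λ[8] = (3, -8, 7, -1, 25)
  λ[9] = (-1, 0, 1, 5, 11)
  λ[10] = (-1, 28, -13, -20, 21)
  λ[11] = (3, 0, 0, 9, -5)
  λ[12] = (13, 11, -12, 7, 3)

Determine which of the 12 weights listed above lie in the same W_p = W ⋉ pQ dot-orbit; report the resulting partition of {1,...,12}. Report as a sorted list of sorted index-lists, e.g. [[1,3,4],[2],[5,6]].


Dynkin diagram of C (from the 8 off-diagonal −1 entries): A_5.

λ_j+ρ reflected into Ā_19 (⟨·,θ^∨⟩≤19); 5-tuples as given:

  [1] (1, 7, 0, 0, 7) · [2] (4, 1, 1, 6, 4) · [3] (4, 1, 1, 6, 4) · [4] (1, 7, 0, 0, 7) · [5] (4, 1, 1, 6, 4) · [6] (4, 1, 6, 4, 3) · [7] (4, 1, 1, 6, 4) · [8] (1, 7, 0, 0, 7) · [9] (2, 1, 0, 6, 10) · [10] (2, 1, 0, 6, 10) · [11] (4, 1, 1, 6, 4) · [12] (4, 1, 6, 4, 3)

Grouping the 12 weights by Ā_19-representative: 4 linkage classes.

[[1, 4, 8], [2, 3, 5, 7, 11], [6, 12], [9, 10]]


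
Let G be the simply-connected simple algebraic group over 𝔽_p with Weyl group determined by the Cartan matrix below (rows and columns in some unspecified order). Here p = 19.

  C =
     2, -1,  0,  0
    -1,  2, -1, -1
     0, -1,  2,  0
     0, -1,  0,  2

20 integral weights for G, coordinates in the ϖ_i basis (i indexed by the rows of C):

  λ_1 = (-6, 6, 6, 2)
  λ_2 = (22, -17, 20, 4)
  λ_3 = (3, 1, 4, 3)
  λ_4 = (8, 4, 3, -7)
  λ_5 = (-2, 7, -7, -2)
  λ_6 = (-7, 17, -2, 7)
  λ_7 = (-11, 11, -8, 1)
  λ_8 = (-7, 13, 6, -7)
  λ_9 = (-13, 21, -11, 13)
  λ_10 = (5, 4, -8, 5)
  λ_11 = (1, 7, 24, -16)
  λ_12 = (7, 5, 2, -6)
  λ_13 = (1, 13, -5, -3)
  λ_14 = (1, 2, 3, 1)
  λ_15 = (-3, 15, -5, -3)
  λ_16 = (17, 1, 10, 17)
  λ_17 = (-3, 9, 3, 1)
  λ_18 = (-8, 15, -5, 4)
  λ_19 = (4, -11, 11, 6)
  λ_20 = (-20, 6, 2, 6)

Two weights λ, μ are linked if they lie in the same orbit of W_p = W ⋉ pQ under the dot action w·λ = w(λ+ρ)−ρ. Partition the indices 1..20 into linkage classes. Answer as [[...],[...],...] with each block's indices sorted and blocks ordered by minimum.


Root system D_4: the 4×4 matrix C matches after relabeling.

Ā_19 reps of the 20 weights (D_4, coords as presented):

  1: (5, 2, 7, 3) · 2: (2, 3, 4, 2) · 3: (4, 2, 5, 4) · 4: (8, 1, 3, 5) · 5: (1, 0, 6, 1) · 6: (1, 0, 6, 1) · 7: (5, 2, 2, 3) · 8: (4, 2, 5, 4) · 9: (5, 2, 7, 3) · 10: (4, 2, 5, 4) · 11: (8, 1, 3, 5) · 12: (8, 1, 3, 5) · 13: (2, 3, 4, 2) · 14: (2, 3, 4, 2) · 15: (2, 3, 4, 2) · 16: (1, 0, 6, 1) · 17: (2, 3, 4, 2) · 18: (5, 2, 2, 3) · 19: (5, 2, 2, 3) · 20: (5, 2, 7, 3)

Partition of {1..20} into 6 W_19-dot-orbits:

[[1, 9, 20], [2, 13, 14, 15, 17], [3, 8, 10], [4, 11, 12], [5, 6, 16], [7, 18, 19]]


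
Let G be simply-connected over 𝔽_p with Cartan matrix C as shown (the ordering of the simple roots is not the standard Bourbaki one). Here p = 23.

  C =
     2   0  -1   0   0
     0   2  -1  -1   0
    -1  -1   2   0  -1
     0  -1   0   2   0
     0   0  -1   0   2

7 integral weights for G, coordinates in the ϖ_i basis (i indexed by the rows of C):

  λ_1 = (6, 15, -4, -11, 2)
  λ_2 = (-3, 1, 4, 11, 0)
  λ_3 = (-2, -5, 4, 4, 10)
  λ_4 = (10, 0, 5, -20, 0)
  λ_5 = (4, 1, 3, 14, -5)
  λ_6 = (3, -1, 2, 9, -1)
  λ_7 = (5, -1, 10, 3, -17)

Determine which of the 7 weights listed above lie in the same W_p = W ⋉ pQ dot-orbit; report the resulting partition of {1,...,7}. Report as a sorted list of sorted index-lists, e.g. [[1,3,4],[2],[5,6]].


Root system D_5: the 5×5 matrix C matches after relabeling.

Folding the 7 weights λ_j+ρ into Ā_23 (reps in the given 5-coord order):

  λ_1+ρ ↦ (4, 0, 3, 10, 0);  λ_2+ρ ↦ (2, 0, 3, 12, 1);  λ_3+ρ ↦ (1, 4, 0, 1, 11);  λ_4+ρ ↦ (1, 4, 0, 1, 11);  λ_5+ρ ↦ (2, 0, 3, 12, 1);  λ_6+ρ ↦ (4, 0, 3, 10, 0);  λ_7+ρ ↦ (1, 4, 0, 1, 11)

Linkage partition of the 7 weights (3 classes, p=23):

[[1, 6], [2, 5], [3, 4, 7]]


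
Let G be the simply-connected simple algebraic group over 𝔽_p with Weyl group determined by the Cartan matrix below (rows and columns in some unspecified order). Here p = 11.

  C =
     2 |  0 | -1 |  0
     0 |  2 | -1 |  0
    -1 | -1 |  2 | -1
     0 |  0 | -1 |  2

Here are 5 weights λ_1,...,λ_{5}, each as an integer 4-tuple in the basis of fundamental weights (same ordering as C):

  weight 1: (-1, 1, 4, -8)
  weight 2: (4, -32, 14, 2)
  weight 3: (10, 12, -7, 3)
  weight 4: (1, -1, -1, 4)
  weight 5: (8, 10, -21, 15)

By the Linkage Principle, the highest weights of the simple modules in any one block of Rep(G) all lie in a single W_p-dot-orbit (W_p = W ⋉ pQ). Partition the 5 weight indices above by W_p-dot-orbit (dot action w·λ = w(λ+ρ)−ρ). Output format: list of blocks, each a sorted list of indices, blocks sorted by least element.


Dynkin diagram of C (from the 6 off-diagonal −1 entries): D_4.

Each λ_j+ρ reduced to Ā_11; 4-tuples below use C's row order:

  1: (2, 0, 0, 5) · 2: (0, 4, 2, 2) · 3: (2, 0, 0, 5) · 4: (2, 0, 0, 5) · 5: (2, 0, 0, 5)

Partition of {1..5} into 2 W_11-dot-orbits:

[[1, 3, 4, 5], [2]]


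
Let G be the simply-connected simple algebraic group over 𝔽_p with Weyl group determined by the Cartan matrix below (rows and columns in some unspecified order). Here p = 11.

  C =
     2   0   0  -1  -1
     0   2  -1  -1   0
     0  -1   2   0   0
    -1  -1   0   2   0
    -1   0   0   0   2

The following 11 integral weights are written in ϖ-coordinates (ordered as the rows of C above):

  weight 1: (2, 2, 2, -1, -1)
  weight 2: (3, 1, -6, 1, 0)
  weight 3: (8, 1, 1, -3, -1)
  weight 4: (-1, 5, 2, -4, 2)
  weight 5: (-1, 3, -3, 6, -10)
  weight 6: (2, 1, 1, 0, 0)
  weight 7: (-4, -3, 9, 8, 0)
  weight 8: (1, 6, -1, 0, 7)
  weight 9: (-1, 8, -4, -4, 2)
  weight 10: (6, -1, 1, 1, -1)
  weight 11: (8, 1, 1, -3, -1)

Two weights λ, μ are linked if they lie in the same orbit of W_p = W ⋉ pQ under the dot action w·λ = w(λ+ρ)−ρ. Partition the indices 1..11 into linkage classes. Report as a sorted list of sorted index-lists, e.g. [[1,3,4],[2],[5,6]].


Type A_5, rank 5, |W|=720; reorder rows/cols to standard.

Folding the 11 weights λ_j+ρ into Ā_11 (reps in the given 5-coord order):

    [1] (3, 3, 3, 0, 0)
    [2] (3, 2, 2, 1, 1)
    [3] (7, 0, 2, 2, 0)
    [4] (3, 3, 3, 0, 0)
    [5] (7, 0, 2, 2, 0)
    [6] (3, 2, 2, 1, 1)
    [7] (3, 2, 2, 1, 1)
    [8] (2, 0, 7, 1, 1)
    [9] (3, 3, 3, 0, 0)
    [10] (7, 0, 2, 2, 0)
    [11] (7, 0, 2, 2, 0)

The 11 indices split into 4 linkage classes (same alcove rep ⇔ same W_11-dot-orbit):

[[1, 4, 9], [2, 6, 7], [3, 5, 10, 11], [8]]


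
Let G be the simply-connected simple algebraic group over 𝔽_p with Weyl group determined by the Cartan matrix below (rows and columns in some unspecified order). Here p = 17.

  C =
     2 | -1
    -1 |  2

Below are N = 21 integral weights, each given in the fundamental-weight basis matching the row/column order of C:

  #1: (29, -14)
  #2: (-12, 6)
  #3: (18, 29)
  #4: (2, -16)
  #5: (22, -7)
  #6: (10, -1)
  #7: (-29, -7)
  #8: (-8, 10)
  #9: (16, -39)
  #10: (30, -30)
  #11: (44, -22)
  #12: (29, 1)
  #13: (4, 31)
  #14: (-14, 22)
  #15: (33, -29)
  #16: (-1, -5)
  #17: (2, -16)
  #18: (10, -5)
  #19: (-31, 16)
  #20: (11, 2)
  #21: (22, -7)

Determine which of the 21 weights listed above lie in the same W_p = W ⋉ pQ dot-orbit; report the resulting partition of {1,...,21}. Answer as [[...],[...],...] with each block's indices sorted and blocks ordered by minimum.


Dynkin diagram of C (from the 2 off-diagonal −1 entries): A_2.

λ_j+ρ reflected into Ā_17 (⟨·,θ^∨⟩≤17); 2-tuples as given:

    [1] (4, 0)
    [2] (7, 4)
    [3] (2, 13)
    [4] (12, 3)
    [5] (11, 0)
    [6] (11, 0)
    [7] (11, 0)
    [8] (7, 4)
    [9] (4, 0)
    [10] (12, 3)
    [11] (7, 4)
    [12] (2, 13)
    [13] (12, 3)
    [14] (7, 4)
    [15] (11, 0)
    [16] (4, 0)
    [17] (12, 3)
    [18] (7, 4)
    [19] (4, 0)
    [20] (12, 3)
    [21] (11, 0)

Linkage partition of the 21 weights (5 classes, p=17):

[[1, 9, 16, 19], [2, 8, 11, 14, 18], [3, 12], [4, 10, 13, 17, 20], [5, 6, 7, 15, 21]]


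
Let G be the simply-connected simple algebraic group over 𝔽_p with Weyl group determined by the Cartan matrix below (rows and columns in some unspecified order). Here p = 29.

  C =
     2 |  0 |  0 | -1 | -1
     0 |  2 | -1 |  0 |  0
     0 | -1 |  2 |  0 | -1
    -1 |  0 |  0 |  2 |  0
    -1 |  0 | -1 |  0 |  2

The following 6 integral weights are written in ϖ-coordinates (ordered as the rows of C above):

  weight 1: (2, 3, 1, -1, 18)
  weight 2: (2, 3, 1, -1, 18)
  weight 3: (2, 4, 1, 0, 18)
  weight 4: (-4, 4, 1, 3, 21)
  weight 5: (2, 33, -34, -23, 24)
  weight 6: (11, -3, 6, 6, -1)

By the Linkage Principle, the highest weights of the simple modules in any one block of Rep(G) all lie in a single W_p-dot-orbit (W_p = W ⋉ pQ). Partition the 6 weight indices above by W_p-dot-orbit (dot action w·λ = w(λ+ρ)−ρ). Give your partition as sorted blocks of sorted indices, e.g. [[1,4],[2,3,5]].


Cartan matrix: type A_5 (|W|=720); un-permuting the 5 rows.

Each λ_j+ρ reduced to Ā_29; 5-tuples below use C's row order:

  1: (3, 4, 2, 0, 19) · 2: (3, 4, 2, 0, 19) · 3: (3, 4, 2, 0, 19) · 4: (3, 4, 2, 0, 19) · 5: (3, 4, 2, 0, 19) · 6: (12, 2, 5, 7, 0)

Linkage partition of the 6 weights (2 classes, p=29):

[[1, 2, 3, 4, 5], [6]]


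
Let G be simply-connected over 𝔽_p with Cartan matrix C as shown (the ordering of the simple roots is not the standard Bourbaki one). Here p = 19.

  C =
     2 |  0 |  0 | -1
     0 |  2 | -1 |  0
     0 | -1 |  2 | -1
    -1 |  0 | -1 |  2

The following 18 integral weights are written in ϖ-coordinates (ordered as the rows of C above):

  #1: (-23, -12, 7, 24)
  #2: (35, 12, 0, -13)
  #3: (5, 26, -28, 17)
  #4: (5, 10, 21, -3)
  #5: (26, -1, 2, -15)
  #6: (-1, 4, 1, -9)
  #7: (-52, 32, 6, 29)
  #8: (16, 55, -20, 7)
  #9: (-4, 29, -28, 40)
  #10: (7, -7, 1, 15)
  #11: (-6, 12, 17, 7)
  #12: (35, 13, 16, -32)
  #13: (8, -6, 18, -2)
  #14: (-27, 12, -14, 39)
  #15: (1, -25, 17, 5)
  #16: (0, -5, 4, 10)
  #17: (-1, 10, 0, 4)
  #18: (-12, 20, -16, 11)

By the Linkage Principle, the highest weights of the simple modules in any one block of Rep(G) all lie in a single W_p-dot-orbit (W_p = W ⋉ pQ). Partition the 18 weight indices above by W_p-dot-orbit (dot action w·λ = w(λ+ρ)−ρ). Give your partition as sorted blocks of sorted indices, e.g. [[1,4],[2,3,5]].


Root system A_4: the 4×4 matrix C matches after relabeling.

Ā_19 reps of the 18 weights (A_4, coords as presented):

    λ_1+ρ ↦ (5, 3, 0, 3)
    λ_2+ρ ↦ (0, 11, 1, 5)
    λ_3+ρ ↦ (0, 3, 10, 1)
    λ_4+ρ ↦ (1, 4, 1, 11)
    λ_5+ρ ↦ (5, 3, 0, 3)
    λ_6+ρ ↦ (2, 0, 1, 5)
    λ_7+ρ ↦ (0, 11, 1, 5)
    λ_8+ρ ↦ (2, 0, 1, 5)
    λ_9+ρ ↦ (5, 3, 0, 3)
    λ_10+ρ ↦ (1, 4, 1, 11)
    λ_11+ρ ↦ (1, 4, 1, 11)
    λ_12+ρ ↦ (0, 2, 3, 2)
    λ_13+ρ ↦ (0, 3, 10, 1)
    λ_14+ρ ↦ (0, 11, 1, 5)
    λ_15+ρ ↦ (0, 11, 1, 5)
    λ_16+ρ ↦ (1, 4, 1, 11)
    λ_17+ρ ↦ (0, 11, 1, 5)
    λ_18+ρ ↦ (1, 4, 1, 11)

6 distinct reps among the 18 weights ⇒ 6 W_19-linkage classes:

[[1, 5, 9], [2, 7, 14, 15, 17], [3, 13], [4, 10, 11, 16, 18], [6, 8], [12]]


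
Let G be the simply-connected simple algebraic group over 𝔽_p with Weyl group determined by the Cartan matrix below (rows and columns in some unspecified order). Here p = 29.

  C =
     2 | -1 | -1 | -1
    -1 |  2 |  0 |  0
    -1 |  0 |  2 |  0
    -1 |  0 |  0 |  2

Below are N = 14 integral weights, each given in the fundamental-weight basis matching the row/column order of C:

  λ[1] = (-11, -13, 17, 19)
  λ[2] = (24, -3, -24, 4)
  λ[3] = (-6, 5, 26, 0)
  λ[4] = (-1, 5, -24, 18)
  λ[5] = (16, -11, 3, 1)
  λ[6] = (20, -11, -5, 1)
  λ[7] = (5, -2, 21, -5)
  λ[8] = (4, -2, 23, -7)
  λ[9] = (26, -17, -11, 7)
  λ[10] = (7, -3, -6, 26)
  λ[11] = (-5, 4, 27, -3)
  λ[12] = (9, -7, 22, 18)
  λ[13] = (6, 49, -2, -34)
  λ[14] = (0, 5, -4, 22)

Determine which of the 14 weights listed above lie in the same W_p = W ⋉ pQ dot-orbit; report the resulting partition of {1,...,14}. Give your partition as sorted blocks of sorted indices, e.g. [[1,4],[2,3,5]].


Root system D_4: the 4×4 matrix C matches after relabeling.

W_29-reps of the 14 weights in Ā_29 (same 4-coord order as C):

  [1] (6, 10, 4, 2);  [2] (1, 1, 22, 4);  [3] (1, 1, 22, 4);  [4] (2, 17, 0, 4);  [5] (6, 10, 4, 2);  [6] (6, 10, 4, 2);  [7] (1, 1, 22, 4);  [8] (1, 1, 22, 4);  [9] (6, 10, 4, 2);  [10] (1, 4, 1, 21);  [11] (1, 1, 22, 4);  [12] (2, 17, 0, 4);  [13] (1, 4, 1, 21);  [14] (1, 4, 1, 21)

Linkage partition of the 14 weights (4 classes, p=29):

[[1, 5, 6, 9], [2, 3, 7, 8, 11], [4, 12], [10, 13, 14]]


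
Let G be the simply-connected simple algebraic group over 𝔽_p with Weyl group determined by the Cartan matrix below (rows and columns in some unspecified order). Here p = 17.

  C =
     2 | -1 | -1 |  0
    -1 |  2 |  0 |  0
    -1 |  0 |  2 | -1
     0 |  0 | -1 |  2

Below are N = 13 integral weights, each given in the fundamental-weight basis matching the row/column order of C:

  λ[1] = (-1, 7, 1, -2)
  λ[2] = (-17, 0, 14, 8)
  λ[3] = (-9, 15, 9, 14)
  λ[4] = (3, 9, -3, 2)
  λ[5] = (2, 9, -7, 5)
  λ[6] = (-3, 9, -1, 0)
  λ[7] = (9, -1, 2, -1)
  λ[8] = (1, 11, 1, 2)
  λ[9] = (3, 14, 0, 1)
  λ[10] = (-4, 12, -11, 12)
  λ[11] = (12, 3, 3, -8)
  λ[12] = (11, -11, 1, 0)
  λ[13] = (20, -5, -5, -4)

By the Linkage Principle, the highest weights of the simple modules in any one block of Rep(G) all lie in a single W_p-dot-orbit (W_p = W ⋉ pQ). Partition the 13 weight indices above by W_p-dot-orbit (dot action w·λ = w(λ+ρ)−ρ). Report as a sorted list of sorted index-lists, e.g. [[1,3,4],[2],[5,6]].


C ↔ A_4 under row/col permutation; |W(A_4)| = 120.

Alcove-folded reps (p=17, 13 weights, presented ϖ-order):

  λ_1 → (0, 8, 1, 1)
  λ_2 → (0, 8, 1, 1)
  λ_3 → (0, 8, 1, 1)
  λ_4 → (2, 10, 2, 1)
  λ_5 → (3, 7, 3, 0)
  λ_6 → (0, 8, 1, 1)
  λ_7 → (10, 0, 3, 0)
  λ_8 → (2, 10, 2, 1)
  λ_9 → (2, 10, 2, 1)
  λ_10 → (10, 0, 3, 0)
  λ_11 → (10, 0, 3, 0)
  λ_12 → (2, 10, 2, 1)
  λ_13 → (10, 0, 3, 0)

4 distinct reps among the 13 weights ⇒ 4 W_17-linkage classes:

[[1, 2, 3, 6], [4, 8, 9, 12], [5], [7, 10, 11, 13]]


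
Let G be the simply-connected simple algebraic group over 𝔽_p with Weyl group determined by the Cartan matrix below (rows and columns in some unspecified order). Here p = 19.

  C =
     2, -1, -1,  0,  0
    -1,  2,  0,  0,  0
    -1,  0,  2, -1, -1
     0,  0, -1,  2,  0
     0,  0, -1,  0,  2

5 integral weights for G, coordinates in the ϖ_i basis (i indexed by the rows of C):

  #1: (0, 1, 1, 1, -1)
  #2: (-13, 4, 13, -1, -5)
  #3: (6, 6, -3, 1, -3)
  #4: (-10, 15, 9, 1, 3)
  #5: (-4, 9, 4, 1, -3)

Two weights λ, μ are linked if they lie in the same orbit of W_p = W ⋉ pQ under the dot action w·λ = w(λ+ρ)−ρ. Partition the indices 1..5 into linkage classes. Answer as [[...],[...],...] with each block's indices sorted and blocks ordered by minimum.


Type D_5, rank 5, |W|=1920; reorder rows/cols to standard.

W_19-reps of the 5 weights in Ā_19 (same 5-coord order as C):

  1: (1, 2, 2, 2, 0);  2: (3, 7, 0, 2, 2);  3: (3, 7, 0, 2, 2);  4: (1, 2, 2, 2, 0);  5: (3, 7, 0, 2, 2)

Partition of {1..5} into 2 W_19-dot-orbits:

[[1, 4], [2, 3, 5]]


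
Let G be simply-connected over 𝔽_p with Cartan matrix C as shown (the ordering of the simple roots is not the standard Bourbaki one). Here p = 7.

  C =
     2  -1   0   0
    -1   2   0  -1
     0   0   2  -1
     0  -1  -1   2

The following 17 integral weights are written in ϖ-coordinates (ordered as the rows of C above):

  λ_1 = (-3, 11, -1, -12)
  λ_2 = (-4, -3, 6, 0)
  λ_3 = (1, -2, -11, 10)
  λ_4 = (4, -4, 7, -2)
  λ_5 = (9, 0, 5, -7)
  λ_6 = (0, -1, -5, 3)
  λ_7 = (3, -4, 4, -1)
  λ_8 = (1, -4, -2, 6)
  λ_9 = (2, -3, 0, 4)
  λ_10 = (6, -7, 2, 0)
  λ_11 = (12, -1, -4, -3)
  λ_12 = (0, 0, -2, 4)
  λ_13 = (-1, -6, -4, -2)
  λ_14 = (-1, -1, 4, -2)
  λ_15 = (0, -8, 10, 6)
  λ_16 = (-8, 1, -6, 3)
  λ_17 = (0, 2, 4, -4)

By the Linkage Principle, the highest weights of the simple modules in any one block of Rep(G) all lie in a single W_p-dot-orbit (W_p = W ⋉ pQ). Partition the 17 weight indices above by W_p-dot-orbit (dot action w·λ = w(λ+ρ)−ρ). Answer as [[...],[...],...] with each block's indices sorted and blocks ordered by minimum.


Cartan matrix: type A_4 (|W|=120); un-permuting the 4 rows.

Ā_7 reps of the 17 weights (A_4, coords as presented):

  λ_1 → (0, 1, 2, 3)
  λ_2 → (0, 1, 2, 3)
  λ_3 → (1, 0, 2, 3)
  λ_4 → (1, 0, 2, 3)
  λ_5 → (1, 2, 1, 3)
  λ_6 → (1, 0, 4, 0)
  λ_7 → (1, 0, 2, 3)
  λ_8 → (1, 2, 1, 3)
  λ_9 → (1, 2, 1, 3)
  λ_10 → (1, 1, 2, 3)
  λ_11 → (1, 1, 2, 3)
  λ_12 → (1, 1, 1, 4)
  λ_13 → (1, 1, 2, 3)
  λ_14 → (1, 0, 4, 0)
  λ_15 → (1, 0, 4, 0)
  λ_16 → (1, 1, 1, 4)
  λ_17 → (1, 0, 2, 3)

Partition of {1..17} into 6 W_7-dot-orbits:

[[1, 2], [3, 4, 7, 17], [5, 8, 9], [6, 14, 15], [10, 11, 13], [12, 16]]


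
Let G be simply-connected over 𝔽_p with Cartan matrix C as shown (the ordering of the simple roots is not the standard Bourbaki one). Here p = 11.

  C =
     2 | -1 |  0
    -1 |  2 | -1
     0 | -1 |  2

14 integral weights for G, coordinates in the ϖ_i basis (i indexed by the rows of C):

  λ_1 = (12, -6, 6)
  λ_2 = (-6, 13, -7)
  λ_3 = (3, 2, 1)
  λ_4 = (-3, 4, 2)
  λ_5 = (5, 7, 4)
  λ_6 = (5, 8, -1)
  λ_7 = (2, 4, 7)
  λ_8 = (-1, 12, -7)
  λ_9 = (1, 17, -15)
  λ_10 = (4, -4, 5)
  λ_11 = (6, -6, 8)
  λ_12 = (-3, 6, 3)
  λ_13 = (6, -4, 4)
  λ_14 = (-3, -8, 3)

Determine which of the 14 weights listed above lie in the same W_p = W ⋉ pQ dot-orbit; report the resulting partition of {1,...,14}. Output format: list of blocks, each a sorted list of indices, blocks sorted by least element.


Cartan matrix: type A_3 (|W|=24); un-permuting the 3 rows.

Folding the 14 weights λ_j+ρ into Ā_11 (reps in the given 3-coord order):

  [1] (4, 3, 2)
  [2] (2, 3, 3)
  [3] (4, 3, 2)
  [4] (2, 3, 3)
  [5] (2, 3, 3)
  [6] (2, 5, 4)
  [7] (2, 3, 3)
  [8] (2, 5, 4)
  [9] (4, 3, 2)
  [10] (2, 3, 3)
  [11] (2, 5, 4)
  [12] (2, 5, 4)
  [13] (4, 3, 2)
  [14] (4, 3, 2)

Partition of {1..14} into 3 W_11-dot-orbits:

[[1, 3, 9, 13, 14], [2, 4, 5, 7, 10], [6, 8, 11, 12]]


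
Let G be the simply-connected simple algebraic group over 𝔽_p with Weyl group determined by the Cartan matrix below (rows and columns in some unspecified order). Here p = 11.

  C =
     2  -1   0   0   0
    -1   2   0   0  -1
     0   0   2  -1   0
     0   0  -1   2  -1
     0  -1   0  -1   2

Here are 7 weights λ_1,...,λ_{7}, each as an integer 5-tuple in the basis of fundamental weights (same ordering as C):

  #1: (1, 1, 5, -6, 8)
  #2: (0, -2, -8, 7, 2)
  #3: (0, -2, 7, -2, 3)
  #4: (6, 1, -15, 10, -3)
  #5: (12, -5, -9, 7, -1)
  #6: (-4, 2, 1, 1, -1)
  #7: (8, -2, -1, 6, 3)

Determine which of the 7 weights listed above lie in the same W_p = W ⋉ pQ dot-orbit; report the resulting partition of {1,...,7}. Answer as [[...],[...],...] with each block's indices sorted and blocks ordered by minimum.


C ↔ A_5 under row/col permutation; |W(A_5)| = 720.

Alcove-folded reps (p=11, 7 weights, presented ϖ-order):

    λ_1 → (1, 1, 2, 3, 4)
    λ_2 → (0, 1, 7, 1, 2)
    λ_3 → (0, 1, 7, 1, 2)
    λ_4 → (3, 0, 2, 2, 0)
    λ_5 → (3, 0, 2, 2, 0)
    λ_6 → (3, 0, 2, 2, 0)
    λ_7 → (0, 1, 7, 1, 2)

The 7 indices split into 3 linkage classes (same alcove rep ⇔ same W_11-dot-orbit):

[[1], [2, 3, 7], [4, 5, 6]]


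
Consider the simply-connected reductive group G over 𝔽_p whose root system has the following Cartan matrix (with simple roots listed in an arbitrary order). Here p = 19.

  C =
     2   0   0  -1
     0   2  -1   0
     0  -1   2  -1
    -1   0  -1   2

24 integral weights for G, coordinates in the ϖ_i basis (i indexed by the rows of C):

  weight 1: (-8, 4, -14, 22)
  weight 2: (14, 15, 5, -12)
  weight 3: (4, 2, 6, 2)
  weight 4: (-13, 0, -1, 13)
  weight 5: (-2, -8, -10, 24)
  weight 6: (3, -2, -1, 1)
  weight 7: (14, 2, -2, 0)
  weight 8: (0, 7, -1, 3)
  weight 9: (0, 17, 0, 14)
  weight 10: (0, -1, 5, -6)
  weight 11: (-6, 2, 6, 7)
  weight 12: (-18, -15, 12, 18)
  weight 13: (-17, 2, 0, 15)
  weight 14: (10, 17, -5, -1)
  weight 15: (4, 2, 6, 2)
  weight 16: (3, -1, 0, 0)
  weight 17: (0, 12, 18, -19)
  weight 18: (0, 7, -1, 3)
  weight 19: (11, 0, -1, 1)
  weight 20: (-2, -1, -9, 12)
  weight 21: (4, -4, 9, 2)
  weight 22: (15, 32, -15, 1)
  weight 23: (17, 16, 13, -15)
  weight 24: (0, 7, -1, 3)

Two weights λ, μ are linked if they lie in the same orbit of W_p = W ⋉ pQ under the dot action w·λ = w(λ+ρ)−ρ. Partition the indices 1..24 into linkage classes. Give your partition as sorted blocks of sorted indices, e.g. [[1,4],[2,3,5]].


C ↔ A_4 under row/col permutation; |W(A_4)| = 120.

Folding the 24 weights λ_j+ρ into Ā_19 (reps in the given 4-coord order):

  λ_1+ρ ↦ (3, 4, 5, 3) · λ_2+ρ ↦ (3, 4, 5, 3) · λ_3+ρ ↦ (5, 3, 7, 3) · λ_4+ρ ↦ (12, 1, 0, 2) · λ_5+ρ ↦ (5, 3, 7, 3) · λ_6+ρ ↦ (4, 0, 1, 1) · λ_7+ρ ↦ (15, 2, 1, 0) · λ_8+ρ ↦ (1, 8, 0, 4) · λ_9+ρ ↦ (15, 2, 1, 0) · λ_10+ρ ↦ (4, 0, 1, 1) · λ_11+ρ ↦ (5, 3, 7, 3) · λ_12+ρ ↦ (4, 0, 1, 1) · λ_13+ρ ↦ (15, 2, 1, 0) · λ_14+ρ ↦ (1, 8, 0, 4) · λ_15+ρ ↦ (5, 3, 7, 3) · λ_16+ρ ↦ (4, 0, 1, 1) · λ_17+ρ ↦ (4, 0, 1, 1) · λ_18+ρ ↦ (1, 8, 0, 4) · λ_19+ρ ↦ (12, 1, 0, 2) · λ_20+ρ ↦ (1, 8, 0, 4) · λ_21+ρ ↦ (5, 3, 7, 3) · λ_22+ρ ↦ (12, 1, 0, 2) · λ_23+ρ ↦ (12, 1, 0, 2) · λ_24+ρ ↦ (1, 8, 0, 4)

6 distinct reps among the 24 weights ⇒ 6 W_19-linkage classes:

[[1, 2], [3, 5, 11, 15, 21], [4, 19, 22, 23], [6, 10, 12, 16, 17], [7, 9, 13], [8, 14, 18, 20, 24]]


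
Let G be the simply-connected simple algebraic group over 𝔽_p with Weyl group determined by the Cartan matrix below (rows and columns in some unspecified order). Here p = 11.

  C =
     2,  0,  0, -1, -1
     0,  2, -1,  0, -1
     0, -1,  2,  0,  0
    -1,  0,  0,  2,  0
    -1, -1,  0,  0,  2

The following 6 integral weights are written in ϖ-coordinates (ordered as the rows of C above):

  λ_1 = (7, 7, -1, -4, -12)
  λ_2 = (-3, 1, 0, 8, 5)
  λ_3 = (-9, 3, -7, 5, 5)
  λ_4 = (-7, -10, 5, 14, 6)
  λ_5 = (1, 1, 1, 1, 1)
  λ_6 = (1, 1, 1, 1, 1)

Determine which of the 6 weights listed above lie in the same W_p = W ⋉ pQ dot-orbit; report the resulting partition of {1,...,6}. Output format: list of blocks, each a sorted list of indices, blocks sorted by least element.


A_5 Cartan matrix, 5 simple roots permuted; ρ=(1,1,1,1,1).

W_11-reps of the 6 weights in Ā_11 (same 5-coord order as C):

  λ_1+ρ ↦ (3, 0, 3, 3, 2)
  λ_2+ρ ↦ (2, 2, 2, 2, 2)
  λ_3+ρ ↦ (2, 2, 2, 2, 2)
  λ_4+ρ ↦ (2, 2, 2, 2, 2)
  λ_5+ρ ↦ (2, 2, 2, 2, 2)
  λ_6+ρ ↦ (2, 2, 2, 2, 2)

Partition of {1..6} into 2 W_11-dot-orbits:

[[1], [2, 3, 4, 5, 6]]


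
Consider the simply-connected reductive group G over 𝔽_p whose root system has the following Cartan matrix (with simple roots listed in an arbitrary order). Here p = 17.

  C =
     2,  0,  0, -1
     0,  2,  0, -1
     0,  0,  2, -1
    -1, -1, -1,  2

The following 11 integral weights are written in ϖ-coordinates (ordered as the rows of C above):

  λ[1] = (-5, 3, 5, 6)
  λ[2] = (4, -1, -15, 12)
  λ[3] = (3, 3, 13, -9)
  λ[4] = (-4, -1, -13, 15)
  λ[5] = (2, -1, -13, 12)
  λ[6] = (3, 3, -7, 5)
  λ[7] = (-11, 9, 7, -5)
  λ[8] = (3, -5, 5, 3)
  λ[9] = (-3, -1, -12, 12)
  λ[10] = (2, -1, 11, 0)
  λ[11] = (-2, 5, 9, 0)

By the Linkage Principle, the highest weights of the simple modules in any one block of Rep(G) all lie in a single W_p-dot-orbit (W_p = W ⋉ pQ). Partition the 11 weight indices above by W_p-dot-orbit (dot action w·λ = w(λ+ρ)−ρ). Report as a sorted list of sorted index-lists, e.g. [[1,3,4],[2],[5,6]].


Type D_4, rank 4, |W|=192; reorder rows/cols to standard.

Each λ_j+ρ reduced to Ā_17; 4-tuples below use C's row order:

  λ_1 → (4, 4, 6, 0)
  λ_2 → (3, 0, 12, 1)
  λ_3 → (4, 4, 6, 0)
  λ_4 → (3, 0, 12, 1)
  λ_5 → (3, 0, 12, 1)
  λ_6 → (4, 4, 6, 0)
  λ_7 → (4, 4, 6, 0)
  λ_8 → (4, 4, 6, 0)
  λ_9 → (2, 0, 11, 0)
  λ_10 → (3, 0, 12, 1)
  λ_11 → (1, 6, 10, 0)

Partition of {1..11} into 4 W_17-dot-orbits:

[[1, 3, 6, 7, 8], [2, 4, 5, 10], [9], [11]]


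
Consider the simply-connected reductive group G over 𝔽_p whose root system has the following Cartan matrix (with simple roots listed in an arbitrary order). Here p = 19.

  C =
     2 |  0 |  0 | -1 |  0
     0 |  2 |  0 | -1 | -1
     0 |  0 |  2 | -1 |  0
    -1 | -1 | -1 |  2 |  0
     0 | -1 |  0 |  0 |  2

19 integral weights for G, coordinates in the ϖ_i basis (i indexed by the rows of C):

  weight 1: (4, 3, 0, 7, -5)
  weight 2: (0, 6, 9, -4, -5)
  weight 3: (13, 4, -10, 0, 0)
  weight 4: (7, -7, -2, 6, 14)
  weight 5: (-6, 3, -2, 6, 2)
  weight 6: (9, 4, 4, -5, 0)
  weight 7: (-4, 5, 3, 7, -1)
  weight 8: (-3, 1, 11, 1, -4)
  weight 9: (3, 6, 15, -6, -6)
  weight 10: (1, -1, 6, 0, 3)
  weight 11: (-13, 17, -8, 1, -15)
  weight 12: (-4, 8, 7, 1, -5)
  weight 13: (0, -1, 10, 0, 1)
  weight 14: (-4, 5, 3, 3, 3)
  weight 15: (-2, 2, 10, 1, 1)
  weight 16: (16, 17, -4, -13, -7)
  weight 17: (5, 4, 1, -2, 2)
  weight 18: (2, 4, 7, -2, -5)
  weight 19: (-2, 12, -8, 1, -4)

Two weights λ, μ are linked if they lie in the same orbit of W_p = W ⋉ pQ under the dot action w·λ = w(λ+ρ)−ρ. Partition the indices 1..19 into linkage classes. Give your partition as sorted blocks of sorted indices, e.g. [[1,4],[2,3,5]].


Dynkin diagram of C (from the 8 off-diagonal −1 entries): D_5.

W_19-reps of the 19 weights in Ā_19 (same 5-coord order as C):

    λ_1+ρ ↦ (5, 4, 1, 1, 3)
    λ_2+ρ ↦ (2, 0, 7, 1, 4)
    λ_3+ρ ↦ (6, 1, 1, 4, 1)
    λ_4+ρ ↦ (3, 0, 4, 1, 4)
    λ_5+ρ ↦ (5, 4, 1, 1, 3)
    λ_6+ρ ↦ (6, 1, 1, 4, 1)
    λ_7+ρ ↦ (3, 0, 4, 1, 4)
    λ_8+ρ ↦ (1, 0, 11, 1, 2)
    λ_9+ρ ↦ (1, 0, 11, 1, 2)
    λ_10+ρ ↦ (2, 0, 7, 1, 4)
    λ_11+ρ ↦ (6, 1, 1, 4, 1)
    λ_12+ρ ↦ (2, 0, 7, 1, 4)
    λ_13+ρ ↦ (1, 0, 11, 1, 2)
    λ_14+ρ ↦ (3, 0, 4, 1, 4)
    λ_15+ρ ↦ (1, 0, 11, 1, 2)
    λ_16+ρ ↦ (1, 0, 11, 1, 2)
    λ_17+ρ ↦ (5, 4, 1, 1, 3)
    λ_18+ρ ↦ (2, 0, 7, 1, 4)
    λ_19+ρ ↦ (5, 4, 1, 1, 3)

Linkage partition of the 19 weights (5 classes, p=19):

[[1, 5, 17, 19], [2, 10, 12, 18], [3, 6, 11], [4, 7, 14], [8, 9, 13, 15, 16]]


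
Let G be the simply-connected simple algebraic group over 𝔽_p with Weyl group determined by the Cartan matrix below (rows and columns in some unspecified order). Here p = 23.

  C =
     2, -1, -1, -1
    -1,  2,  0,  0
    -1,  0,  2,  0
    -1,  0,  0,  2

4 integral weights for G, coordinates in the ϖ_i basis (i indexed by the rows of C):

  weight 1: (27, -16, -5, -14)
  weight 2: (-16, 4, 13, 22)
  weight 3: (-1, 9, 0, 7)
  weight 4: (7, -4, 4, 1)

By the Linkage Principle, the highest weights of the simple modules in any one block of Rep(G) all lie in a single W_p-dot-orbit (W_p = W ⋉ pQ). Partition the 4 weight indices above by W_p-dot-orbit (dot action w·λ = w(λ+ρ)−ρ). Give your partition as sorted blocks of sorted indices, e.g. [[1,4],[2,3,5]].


Cartan matrix: type D_4 (|W|=192); un-permuting the 4 rows.

Folding the 4 weights λ_j+ρ into Ā_23 (reps in the given 4-coord order):

  [1] (0, 10, 1, 8) · [2] (0, 10, 1, 8) · [3] (0, 10, 1, 8) · [4] (5, 3, 5, 2)

Partition of {1..4} into 2 W_23-dot-orbits:

[[1, 2, 3], [4]]


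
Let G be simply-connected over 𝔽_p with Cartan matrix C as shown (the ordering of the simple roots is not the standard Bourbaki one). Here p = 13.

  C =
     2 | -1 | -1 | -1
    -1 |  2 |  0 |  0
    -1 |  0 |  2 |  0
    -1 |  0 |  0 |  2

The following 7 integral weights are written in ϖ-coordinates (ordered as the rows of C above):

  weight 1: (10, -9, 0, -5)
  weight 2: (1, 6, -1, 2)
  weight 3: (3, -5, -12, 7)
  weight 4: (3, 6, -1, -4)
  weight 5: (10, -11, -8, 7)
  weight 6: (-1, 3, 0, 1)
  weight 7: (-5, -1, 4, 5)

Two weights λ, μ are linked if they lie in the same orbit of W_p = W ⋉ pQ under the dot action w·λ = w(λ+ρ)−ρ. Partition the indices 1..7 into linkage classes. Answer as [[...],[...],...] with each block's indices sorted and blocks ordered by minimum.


C ↔ D_4 under row/col permutation; |W(D_4)| = 192.

Ā_13 reps of the 7 weights (D_4, coords as presented):

    λ_1+ρ ↦ (1, 7, 0, 3)
    λ_2+ρ ↦ (1, 7, 0, 3)
    λ_3+ρ ↦ (1, 7, 0, 3)
    λ_4+ρ ↦ (1, 7, 0, 3)
    λ_5+ρ ↦ (0, 4, 1, 2)
    λ_6+ρ ↦ (0, 4, 1, 2)
    λ_7+ρ ↦ (0, 4, 1, 2)

2 distinct reps among the 7 weights ⇒ 2 W_13-linkage classes:

[[1, 2, 3, 4], [5, 6, 7]]


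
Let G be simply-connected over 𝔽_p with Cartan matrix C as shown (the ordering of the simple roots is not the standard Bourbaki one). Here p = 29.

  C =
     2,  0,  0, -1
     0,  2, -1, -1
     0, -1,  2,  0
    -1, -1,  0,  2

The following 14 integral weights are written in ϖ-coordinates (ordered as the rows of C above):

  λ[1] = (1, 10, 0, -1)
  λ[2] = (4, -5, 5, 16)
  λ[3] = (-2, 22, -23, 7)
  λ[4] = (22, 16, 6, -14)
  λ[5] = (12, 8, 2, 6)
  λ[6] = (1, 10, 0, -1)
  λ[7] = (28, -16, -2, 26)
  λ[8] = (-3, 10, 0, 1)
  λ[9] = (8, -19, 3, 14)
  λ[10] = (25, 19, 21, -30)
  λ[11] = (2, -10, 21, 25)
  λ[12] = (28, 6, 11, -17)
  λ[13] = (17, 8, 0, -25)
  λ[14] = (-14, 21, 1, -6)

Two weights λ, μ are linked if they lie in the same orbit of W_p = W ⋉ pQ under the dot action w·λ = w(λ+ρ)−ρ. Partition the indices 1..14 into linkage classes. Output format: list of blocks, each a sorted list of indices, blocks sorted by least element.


A_4 Cartan matrix, 4 simple roots permuted; ρ=(1,1,1,1).

Alcove-folded reps (p=29, 14 weights, presented ϖ-order):

    λ_1 → (2, 11, 1, 0)
    λ_2 → (5, 4, 2, 13)
    λ_3 → (1, 1, 20, 6)
    λ_4 → (5, 4, 2, 13)
    λ_5 → (10, 9, 0, 7)
    λ_6 → (2, 11, 1, 0)
    λ_7 → (2, 11, 1, 0)
    λ_8 → (2, 11, 1, 0)
    λ_9 → (6, 1, 14, 3)
    λ_10 → (10, 9, 0, 7)
    λ_11 → (10, 9, 0, 7)
    λ_12 → (10, 9, 0, 7)
    λ_13 → (6, 1, 14, 3)
    λ_14 → (5, 4, 2, 13)

Partition of {1..14} into 5 W_29-dot-orbits:

[[1, 6, 7, 8], [2, 4, 14], [3], [5, 10, 11, 12], [9, 13]]
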